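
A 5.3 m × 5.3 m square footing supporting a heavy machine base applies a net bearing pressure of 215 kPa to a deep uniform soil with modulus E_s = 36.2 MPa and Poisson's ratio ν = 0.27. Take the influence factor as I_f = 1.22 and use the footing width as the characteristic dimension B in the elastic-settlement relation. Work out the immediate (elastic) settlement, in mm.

S_e ≈ 35.6 mm

Immediate (elastic) settlement: S_e = q·B·(1−ν²)/E_s · I_f.
E_s = 36.2 MPa = 36200 kPa.
S_e = 215 × 5.3 × (1 − 0.27²) / 36200 × 1.22
    = 215 × 5.3 × 0.9271 / 36200 × 1.22
    = 0.0356 m = 35.6 mm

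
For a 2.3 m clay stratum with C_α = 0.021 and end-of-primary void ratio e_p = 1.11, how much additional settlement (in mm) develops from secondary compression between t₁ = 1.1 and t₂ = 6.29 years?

Secondary compression: S_s = C_α·H/(1+e_p)·log₁₀(t₂/t₁)
S_s = 0.021×2.3/(1+1.11)×log₁₀(6.29/1.1)
    = 0.02289 × 0.7573 = 0.01733 m

S_s ≈ 17.3 mm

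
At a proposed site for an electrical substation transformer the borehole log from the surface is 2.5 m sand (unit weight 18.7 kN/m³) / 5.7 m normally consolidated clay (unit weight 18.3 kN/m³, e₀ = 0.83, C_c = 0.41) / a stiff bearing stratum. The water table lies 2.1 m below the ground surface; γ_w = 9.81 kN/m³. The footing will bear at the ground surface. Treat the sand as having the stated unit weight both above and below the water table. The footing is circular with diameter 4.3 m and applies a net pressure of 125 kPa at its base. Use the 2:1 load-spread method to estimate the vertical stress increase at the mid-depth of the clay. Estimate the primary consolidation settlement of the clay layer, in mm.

S_c ≈ 175 mm

Mid-depth of clay below the ground surface: z = 2.5 + 5.7/2 = 5.35 m.
Total vertical stress at mid-clay: σ_v = 18.7×2.5 + 18.3×2.85 = 98.905 kPa.
Pore pressure: u = 9.81×(5.35 − 2.1) = 31.883 kPa.
Initial effective stress: σ'_0 = σ_v − u = 98.905 − 31.883 = 67.022 kPa.
Stress increase at mid-clay by the 2:1 spreading method:
Δσ ≈ qD²/(D+z)² = 125×4.3²/(4.3+5.35)² = 24.819 kPa
Final effective stress: σ'_f = σ'_0 + Δσ = 67.022 + 24.819 = 91.841 kPa.
Normally consolidated clay, so the full stress increment lies on the virgin compression line:
S_c = C_c·H/(1+e₀)·log₁₀(σ'_f/σ'_0) = 0.41×5.7/(1+0.83)×log₁₀(91.841/67.022)
    = 1.277 × 0.13682 = 0.1747 m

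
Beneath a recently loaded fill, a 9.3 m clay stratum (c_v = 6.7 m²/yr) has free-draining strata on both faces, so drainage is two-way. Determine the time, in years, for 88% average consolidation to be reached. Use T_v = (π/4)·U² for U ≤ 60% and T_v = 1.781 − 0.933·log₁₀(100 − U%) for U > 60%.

Drainage path length: H_d = H/2 = 4.65 m (double drainage).
U > 60%: T_v = 1.781 − 0.933·log₁₀(100 − 88) = 0.77412.
t = T_v·H_d²/c_v = 0.77412×4.65²/6.7 = 2.498 years.

t ≈ 2.5 years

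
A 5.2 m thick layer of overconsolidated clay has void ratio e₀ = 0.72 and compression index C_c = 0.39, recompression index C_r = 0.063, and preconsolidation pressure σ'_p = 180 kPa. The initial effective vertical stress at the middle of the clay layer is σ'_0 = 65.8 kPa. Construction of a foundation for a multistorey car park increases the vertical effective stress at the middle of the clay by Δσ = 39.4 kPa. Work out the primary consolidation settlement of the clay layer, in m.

Final effective stress: σ'_f = 65.8 + 39.4 = 105.2 kPa.
σ'_f = 105.2 ≤ σ'_p = 180 kPa, so the clay remains overconsolidated and only the recompression index applies:
S_c = C_r·H/(1+e₀)·log₁₀(σ'_f/σ'_0) = 0.063×5.2/1.72×log₁₀(105.2/65.8)
    = 0.19047 × 0.20379 = 0.03882 m

S_c ≈ 0.0388 m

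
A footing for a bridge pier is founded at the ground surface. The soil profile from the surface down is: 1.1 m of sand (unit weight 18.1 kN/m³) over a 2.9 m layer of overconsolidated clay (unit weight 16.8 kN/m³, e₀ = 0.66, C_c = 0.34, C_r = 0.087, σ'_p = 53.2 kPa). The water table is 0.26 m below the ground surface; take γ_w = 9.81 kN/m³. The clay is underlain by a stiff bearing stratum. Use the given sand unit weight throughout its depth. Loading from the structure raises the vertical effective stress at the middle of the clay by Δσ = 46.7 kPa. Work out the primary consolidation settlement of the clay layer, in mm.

Mid-depth of clay below the ground surface: z = 1.1 + 2.9/2 = 2.55 m.
Total vertical stress at mid-clay: σ_v = 18.1×1.1 + 16.8×1.45 = 44.27 kPa.
Pore pressure: u = 9.81×(2.55 − 0.26) = 22.465 kPa.
Initial effective stress: σ'_0 = σ_v − u = 44.27 − 22.465 = 21.805 kPa.
Final effective stress: σ'_f = 21.805 + 46.7 = 68.505 kPa.
σ'_f = 68.505 > σ'_p = 53.2 kPa, so the stress path crosses the preconsolidation pressure — recompression up to σ'_p, then virgin compression beyond:
S_c = H/(1+e₀)·[C_r·log₁₀(σ'_p/σ'_0) + C_c·log₁₀(σ'_f/σ'_p)]
    = 2.9/1.66 × [0.087×log₁₀(53.2/21.805) + 0.34×log₁₀(68.505/53.2)]
    = 1.747 × [0.0337 + 0.037336] = 0.1241 m

S_c ≈ 124 mm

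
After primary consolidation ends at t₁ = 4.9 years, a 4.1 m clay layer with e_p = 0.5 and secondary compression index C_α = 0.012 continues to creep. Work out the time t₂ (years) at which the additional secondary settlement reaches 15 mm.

S_s = C_α·H/(1+e_p)·log₁₀(t₂/t₁) ⇒ log₁₀(t₂/t₁) = S_s·(1+e_p)/(C_α·H).
log₁₀(t₂/t₁) = 0.015 × (1+0.5) / (0.012×4.1) = 0.4573
t₂ = t₁ × 10^0.4573 = 4.9 × 2.866 = 14.04 years

t₂ ≈ 14 years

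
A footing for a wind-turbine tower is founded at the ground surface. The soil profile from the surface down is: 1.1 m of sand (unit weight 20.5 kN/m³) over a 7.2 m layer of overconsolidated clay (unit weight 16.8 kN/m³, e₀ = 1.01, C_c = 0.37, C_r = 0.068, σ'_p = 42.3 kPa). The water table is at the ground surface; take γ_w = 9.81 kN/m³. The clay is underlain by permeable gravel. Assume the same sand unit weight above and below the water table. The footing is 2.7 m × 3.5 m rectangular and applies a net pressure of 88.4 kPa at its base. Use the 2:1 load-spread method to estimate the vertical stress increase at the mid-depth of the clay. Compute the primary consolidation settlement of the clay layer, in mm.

S_c ≈ 119 mm

Mid-depth of clay below the ground surface: z = 1.1 + 7.2/2 = 4.7 m.
Total vertical stress at mid-clay: σ_v = 20.5×1.1 + 16.8×3.6 = 83.03 kPa.
Pore pressure: u = 9.81×(4.7 − 0) = 46.107 kPa.
Initial effective stress: σ'_0 = σ_v − u = 83.03 − 46.107 = 36.923 kPa.
Stress increase at mid-clay by the 2:1 spreading method:
Δσ = qBL/((B+z)(L+z)) = 88.4×2.7×3.5/((2.7+4.7)(3.5+4.7)) = 13.767 kPa
Final effective stress: σ'_f = 36.923 + 13.767 = 50.69 kPa.
σ'_f = 50.69 > σ'_p = 42.3 kPa, so the stress path crosses the preconsolidation pressure — recompression up to σ'_p, then virgin compression beyond:
S_c = H/(1+e₀)·[C_r·log₁₀(σ'_p/σ'_0) + C_c·log₁₀(σ'_f/σ'_p)]
    = 7.2/2.01 × [0.068×log₁₀(42.3/36.923) + 0.37×log₁₀(50.69/42.3)]
    = 3.5821 × [0.004015 + 0.029075] = 0.1185 m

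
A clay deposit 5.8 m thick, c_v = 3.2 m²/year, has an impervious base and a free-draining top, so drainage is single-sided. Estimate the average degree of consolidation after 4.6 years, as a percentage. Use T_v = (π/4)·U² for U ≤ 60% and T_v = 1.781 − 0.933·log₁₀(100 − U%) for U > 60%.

U ≈ 72.5 %

Drainage path length: H_d = H = 5.8 m (single drainage).
T_v = c_v·t/H_d² = 3.2×4.6/5.8² = 0.43757.
T_v = 0.43757 corresponds to the U > 60% branch:
U = 1 − 10^((1.781 − T_v)/0.933)/100 = 0.7246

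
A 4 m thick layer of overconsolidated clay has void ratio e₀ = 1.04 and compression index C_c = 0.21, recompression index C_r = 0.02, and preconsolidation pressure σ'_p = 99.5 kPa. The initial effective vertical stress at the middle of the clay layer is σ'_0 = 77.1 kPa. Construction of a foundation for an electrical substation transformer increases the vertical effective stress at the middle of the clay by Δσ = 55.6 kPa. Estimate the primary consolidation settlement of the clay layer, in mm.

Final effective stress: σ'_f = 77.1 + 55.6 = 132.7 kPa.
σ'_f = 132.7 > σ'_p = 99.5 kPa, so the stress path crosses the preconsolidation pressure — recompression up to σ'_p, then virgin compression beyond:
S_c = H/(1+e₀)·[C_r·log₁₀(σ'_p/σ'_0) + C_c·log₁₀(σ'_f/σ'_p)]
    = 4/2.04 × [0.02×log₁₀(99.5/77.1) + 0.21×log₁₀(132.7/99.5)]
    = 1.9608 × [0.0022154 + 0.02626] = 0.05583 m

S_c ≈ 55.8 mm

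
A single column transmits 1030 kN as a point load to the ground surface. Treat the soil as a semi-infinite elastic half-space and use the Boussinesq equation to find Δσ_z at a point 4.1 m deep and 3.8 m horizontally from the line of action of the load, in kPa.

Δσ_z ≈ 6.21 kPa

Boussinesq vertical stress below a point load on an elastic half-space:
Δσ_z = 3P/(2πz²) · [1 + (r/z)²]^(−5/2)
r/z = 3.8/4.1 = 0.92683; [1+(r/z)²]^(−5/2) = 0.21222.
Δσ_z = 3×1030/(2π×4.1²) × 0.21222 = 29.256 × 0.21222 = 6.209 kPa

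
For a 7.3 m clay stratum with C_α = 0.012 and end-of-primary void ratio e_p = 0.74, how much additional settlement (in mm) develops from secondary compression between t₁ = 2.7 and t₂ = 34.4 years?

S_s ≈ 55.6 mm

Secondary compression: S_s = C_α·H/(1+e_p)·log₁₀(t₂/t₁)
S_s = 0.012×7.3/(1+0.74)×log₁₀(34.4/2.7)
    = 0.05034 × 1.105 = 0.05564 m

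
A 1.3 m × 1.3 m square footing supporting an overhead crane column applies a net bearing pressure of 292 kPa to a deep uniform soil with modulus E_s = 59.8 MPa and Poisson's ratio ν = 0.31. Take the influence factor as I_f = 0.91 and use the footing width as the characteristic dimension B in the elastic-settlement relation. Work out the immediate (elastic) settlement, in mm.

Immediate (elastic) settlement: S_e = q·B·(1−ν²)/E_s · I_f.
E_s = 59.8 MPa = 59800 kPa.
S_e = 292 × 1.3 × (1 − 0.31²) / 59800 × 0.91
    = 292 × 1.3 × 0.9039 / 59800 × 0.91
    = 0.005221 m = 5.221 mm

S_e ≈ 5.22 mm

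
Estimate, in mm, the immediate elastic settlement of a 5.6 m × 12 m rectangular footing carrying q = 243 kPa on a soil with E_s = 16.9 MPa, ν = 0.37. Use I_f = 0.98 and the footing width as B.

Immediate (elastic) settlement: S_e = q·B·(1−ν²)/E_s · I_f.
E_s = 16.9 MPa = 16900 kPa.
S_e = 243 × 5.6 × (1 − 0.37²) / 16900 × 0.98
    = 243 × 5.6 × 0.8631 / 16900 × 0.98
    = 0.06811 m = 68.11 mm

S_e ≈ 68.1 mm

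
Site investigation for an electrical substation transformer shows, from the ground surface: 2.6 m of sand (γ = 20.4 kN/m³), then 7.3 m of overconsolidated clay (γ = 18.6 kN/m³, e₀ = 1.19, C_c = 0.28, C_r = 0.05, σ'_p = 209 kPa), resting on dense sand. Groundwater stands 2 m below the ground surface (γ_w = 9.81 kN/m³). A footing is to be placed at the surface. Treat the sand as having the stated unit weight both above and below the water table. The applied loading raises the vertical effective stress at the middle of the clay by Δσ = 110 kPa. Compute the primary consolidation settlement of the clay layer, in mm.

Mid-depth of clay below the ground surface: z = 2.6 + 7.3/2 = 6.25 m.
Total vertical stress at mid-clay: σ_v = 20.4×2.6 + 18.6×3.65 = 120.93 kPa.
Pore pressure: u = 9.81×(6.25 − 2) = 41.693 kPa.
Initial effective stress: σ'_0 = σ_v − u = 120.93 − 41.693 = 79.237 kPa.
Final effective stress: σ'_f = 79.237 + 110 = 189.24 kPa.
σ'_f = 189.24 ≤ σ'_p = 209 kPa, so the clay remains overconsolidated and only the recompression index applies:
S_c = C_r·H/(1+e₀)·log₁₀(σ'_f/σ'_0) = 0.05×7.3/2.19×log₁₀(189.24/79.237)
    = 0.16667 × 0.37808 = 0.06301 m

S_c ≈ 63 mm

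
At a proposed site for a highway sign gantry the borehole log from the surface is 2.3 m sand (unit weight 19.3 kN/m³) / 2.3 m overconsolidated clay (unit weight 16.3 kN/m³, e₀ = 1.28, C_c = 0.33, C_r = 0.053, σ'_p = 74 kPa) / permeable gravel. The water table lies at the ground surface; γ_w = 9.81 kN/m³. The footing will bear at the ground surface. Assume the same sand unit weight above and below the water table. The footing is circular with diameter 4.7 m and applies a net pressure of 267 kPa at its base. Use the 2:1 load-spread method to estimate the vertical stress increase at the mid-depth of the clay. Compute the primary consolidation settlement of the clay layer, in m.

S_c ≈ 0.0891 m

Mid-depth of clay below the ground surface: z = 2.3 + 2.3/2 = 3.45 m.
Total vertical stress at mid-clay: σ_v = 19.3×2.3 + 16.3×1.15 = 63.135 kPa.
Pore pressure: u = 9.81×(3.45 − 0) = 33.845 kPa.
Initial effective stress: σ'_0 = σ_v − u = 63.135 − 33.845 = 29.29 kPa.
Stress increase at mid-clay by the 2:1 spreading method:
Δσ ≈ qD²/(D+z)² = 267×4.7²/(4.7+3.45)² = 88.796 kPa
Final effective stress: σ'_f = 29.29 + 88.796 = 118.09 kPa.
σ'_f = 118.09 > σ'_p = 74 kPa, so the stress path crosses the preconsolidation pressure — recompression up to σ'_p, then virgin compression beyond:
S_c = H/(1+e₀)·[C_r·log₁₀(σ'_p/σ'_0) + C_c·log₁₀(σ'_f/σ'_p)]
    = 2.3/2.28 × [0.053×log₁₀(74/29.29) + 0.33×log₁₀(118.09/74)]
    = 1.0088 × [0.021333 + 0.066984] = 0.08909 m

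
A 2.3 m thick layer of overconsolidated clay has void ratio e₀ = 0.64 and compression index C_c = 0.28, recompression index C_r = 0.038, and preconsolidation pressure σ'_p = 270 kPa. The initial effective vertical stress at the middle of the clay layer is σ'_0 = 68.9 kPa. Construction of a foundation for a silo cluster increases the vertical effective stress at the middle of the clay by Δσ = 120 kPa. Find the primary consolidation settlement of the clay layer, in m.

S_c ≈ 0.0233 m

Final effective stress: σ'_f = 68.9 + 120 = 188.9 kPa.
σ'_f = 188.9 ≤ σ'_p = 270 kPa, so the clay remains overconsolidated and only the recompression index applies:
S_c = C_r·H/(1+e₀)·log₁₀(σ'_f/σ'_0) = 0.038×2.3/1.64×log₁₀(188.9/68.9)
    = 0.053291 × 0.43801 = 0.02334 m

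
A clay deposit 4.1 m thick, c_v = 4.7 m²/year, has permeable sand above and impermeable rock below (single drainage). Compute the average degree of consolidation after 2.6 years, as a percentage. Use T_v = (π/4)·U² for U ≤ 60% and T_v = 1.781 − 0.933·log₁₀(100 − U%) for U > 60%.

U ≈ 86.5 %

Drainage path length: H_d = H = 4.1 m (single drainage).
T_v = c_v·t/H_d² = 4.7×2.6/4.1² = 0.72695.
T_v = 0.72695 corresponds to the U > 60% branch:
U = 1 − 10^((1.781 − T_v)/0.933)/100 = 0.8652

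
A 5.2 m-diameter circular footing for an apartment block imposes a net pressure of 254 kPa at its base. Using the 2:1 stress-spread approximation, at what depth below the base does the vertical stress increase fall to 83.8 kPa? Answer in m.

z ≈ 3.85 m

2:1 spreading — at depth z the loaded area has grown by z in each plan dimension:
qD²/(D+z)² = Δσ_z ⇒ z = D(√(q/Δσ_z) − 1) = 5.2×(√(254/83.8) − 1) = 3.853 m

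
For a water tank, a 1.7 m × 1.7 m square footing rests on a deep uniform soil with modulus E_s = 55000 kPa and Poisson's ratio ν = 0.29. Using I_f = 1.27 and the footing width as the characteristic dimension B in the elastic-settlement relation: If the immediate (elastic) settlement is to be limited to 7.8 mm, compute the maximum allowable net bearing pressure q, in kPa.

S_e = q·B·(1−ν²)/E_s · I_f  ⇒  q = S_e·E_s / (B·(1−ν²)·I_f).
q = 0.0078 × 55000 / (1.7 × 0.9159 × 1.27) = 216.9 kPa

q ≈ 217 kPa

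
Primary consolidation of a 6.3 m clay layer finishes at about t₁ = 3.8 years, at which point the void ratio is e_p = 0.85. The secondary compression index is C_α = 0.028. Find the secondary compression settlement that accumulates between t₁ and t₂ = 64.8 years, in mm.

Secondary compression: S_s = C_α·H/(1+e_p)·log₁₀(t₂/t₁)
S_s = 0.028×6.3/(1+0.85)×log₁₀(64.8/3.8)
    = 0.09535 × 1.232 = 0.1175 m

S_s ≈ 117 mm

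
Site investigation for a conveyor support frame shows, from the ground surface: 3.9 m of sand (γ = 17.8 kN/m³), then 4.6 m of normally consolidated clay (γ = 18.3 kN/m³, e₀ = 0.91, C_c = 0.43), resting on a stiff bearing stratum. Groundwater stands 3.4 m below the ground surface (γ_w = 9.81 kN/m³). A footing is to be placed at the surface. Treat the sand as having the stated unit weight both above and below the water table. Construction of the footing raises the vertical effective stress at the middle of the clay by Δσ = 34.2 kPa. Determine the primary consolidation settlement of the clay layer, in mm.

S_c ≈ 154 mm

Mid-depth of clay below the ground surface: z = 3.9 + 4.6/2 = 6.2 m.
Total vertical stress at mid-clay: σ_v = 17.8×3.9 + 18.3×2.3 = 111.51 kPa.
Pore pressure: u = 9.81×(6.2 − 3.4) = 27.468 kPa.
Initial effective stress: σ'_0 = σ_v − u = 111.51 − 27.468 = 84.042 kPa.
Final effective stress: σ'_f = σ'_0 + Δσ = 84.042 + 34.2 = 118.24 kPa.
Normally consolidated clay, so the full stress increment lies on the virgin compression line:
S_c = C_c·H/(1+e₀)·log₁₀(σ'_f/σ'_0) = 0.43×4.6/(1+0.91)×log₁₀(118.24/84.042)
    = 1.0356 × 0.14827 = 0.1535 m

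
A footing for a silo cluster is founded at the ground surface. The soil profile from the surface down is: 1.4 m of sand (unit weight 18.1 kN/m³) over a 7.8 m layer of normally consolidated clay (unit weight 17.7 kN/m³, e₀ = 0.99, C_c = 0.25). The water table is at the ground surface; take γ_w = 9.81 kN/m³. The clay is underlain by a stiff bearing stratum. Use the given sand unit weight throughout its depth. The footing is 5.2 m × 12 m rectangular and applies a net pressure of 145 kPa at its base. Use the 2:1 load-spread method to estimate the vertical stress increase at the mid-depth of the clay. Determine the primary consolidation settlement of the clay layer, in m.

S_c ≈ 0.331 m

Mid-depth of clay below the ground surface: z = 1.4 + 7.8/2 = 5.3 m.
Total vertical stress at mid-clay: σ_v = 18.1×1.4 + 17.7×3.9 = 94.37 kPa.
Pore pressure: u = 9.81×(5.3 − 0) = 51.993 kPa.
Initial effective stress: σ'_0 = σ_v − u = 94.37 − 51.993 = 42.377 kPa.
Stress increase at mid-clay by the 2:1 spreading method:
Δσ = qBL/((B+z)(L+z)) = 145×5.2×12/((5.2+5.3)(12+5.3)) = 49.81 kPa
Final effective stress: σ'_f = σ'_0 + Δσ = 42.377 + 49.81 = 92.187 kPa.
Normally consolidated clay, so the full stress increment lies on the virgin compression line:
S_c = C_c·H/(1+e₀)·log₁₀(σ'_f/σ'_0) = 0.25×7.8/(1+0.99)×log₁₀(92.187/42.377)
    = 0.9799 × 0.33754 = 0.3308 m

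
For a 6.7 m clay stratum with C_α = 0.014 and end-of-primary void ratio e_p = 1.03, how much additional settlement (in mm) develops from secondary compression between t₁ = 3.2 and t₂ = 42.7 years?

S_s ≈ 52 mm

Secondary compression: S_s = C_α·H/(1+e_p)·log₁₀(t₂/t₁)
S_s = 0.014×6.7/(1+1.03)×log₁₀(42.7/3.2)
    = 0.04621 × 1.125 = 0.052 m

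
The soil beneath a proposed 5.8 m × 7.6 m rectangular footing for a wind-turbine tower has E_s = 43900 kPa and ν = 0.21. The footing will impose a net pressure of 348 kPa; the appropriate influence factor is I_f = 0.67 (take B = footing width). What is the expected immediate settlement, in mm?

Immediate (elastic) settlement: S_e = q·B·(1−ν²)/E_s · I_f.
S_e = 348 × 5.8 × (1 − 0.21²) / 43900 × 0.67
    = 348 × 5.8 × 0.9559 / 43900 × 0.67
    = 0.02945 m = 29.45 mm

S_e ≈ 29.4 mm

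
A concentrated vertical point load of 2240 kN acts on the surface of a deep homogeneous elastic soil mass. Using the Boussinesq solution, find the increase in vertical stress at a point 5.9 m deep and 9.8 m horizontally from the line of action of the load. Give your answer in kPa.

Δσ_z ≈ 1.12 kPa

Boussinesq vertical stress below a point load on an elastic half-space:
Δσ_z = 3P/(2πz²) · [1 + (r/z)²]^(−5/2)
r/z = 9.8/5.9 = 1.661; [1+(r/z)²]^(−5/2) = 0.036503.
Δσ_z = 3×2240/(2π×5.9²) × 0.036503 = 30.725 × 0.036503 = 1.122 kPa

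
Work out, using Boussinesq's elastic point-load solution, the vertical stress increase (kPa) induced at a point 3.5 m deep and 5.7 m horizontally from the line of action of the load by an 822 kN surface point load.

Δσ_z ≈ 1.26 kPa

Boussinesq vertical stress below a point load on an elastic half-space:
Δσ_z = 3P/(2πz²) · [1 + (r/z)²]^(−5/2)
r/z = 5.7/3.5 = 1.6286; [1+(r/z)²]^(−5/2) = 0.039228.
Δσ_z = 3×822/(2π×3.5²) × 0.039228 = 32.039 × 0.039228 = 1.257 kPa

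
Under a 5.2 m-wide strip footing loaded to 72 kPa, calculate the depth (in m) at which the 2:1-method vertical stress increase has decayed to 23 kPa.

z ≈ 11.1 m

2:1 spreading — at depth z the loaded area has grown by z in each plan dimension:
qB/(B+z) = Δσ_z ⇒ z = qB/Δσ_z − B = 72×5.2/23 − 5.2 = 11.08 m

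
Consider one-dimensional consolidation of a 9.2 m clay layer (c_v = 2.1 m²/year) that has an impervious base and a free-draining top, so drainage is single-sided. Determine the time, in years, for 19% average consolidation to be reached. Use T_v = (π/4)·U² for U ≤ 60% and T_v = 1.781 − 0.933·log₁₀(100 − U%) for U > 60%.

Drainage path length: H_d = H = 9.2 m (single drainage).
U ≤ 60%: T_v = (π/4)·U² = (π/4)×0.19² = 0.028353.
t = T_v·H_d²/c_v = 0.028353×9.2²/2.1 = 1.143 years.

t ≈ 1.14 years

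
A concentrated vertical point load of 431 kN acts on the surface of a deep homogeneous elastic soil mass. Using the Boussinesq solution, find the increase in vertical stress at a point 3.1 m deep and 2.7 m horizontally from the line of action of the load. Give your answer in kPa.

Δσ_z ≈ 5.22 kPa

Boussinesq vertical stress below a point load on an elastic half-space:
Δσ_z = 3P/(2πz²) · [1 + (r/z)²]^(−5/2)
r/z = 2.7/3.1 = 0.87097; [1+(r/z)²]^(−5/2) = 0.24383.
Δσ_z = 3×431/(2π×3.1²) × 0.24383 = 21.414 × 0.24383 = 5.221 kPa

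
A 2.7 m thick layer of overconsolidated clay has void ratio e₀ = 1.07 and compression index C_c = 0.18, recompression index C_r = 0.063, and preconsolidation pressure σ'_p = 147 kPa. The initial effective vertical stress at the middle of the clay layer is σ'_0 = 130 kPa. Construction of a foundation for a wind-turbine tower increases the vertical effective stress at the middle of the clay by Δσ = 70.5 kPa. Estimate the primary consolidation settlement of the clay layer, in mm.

S_c ≈ 36 mm

Final effective stress: σ'_f = 130 + 70.5 = 200.5 kPa.
σ'_f = 200.5 > σ'_p = 147 kPa, so the stress path crosses the preconsolidation pressure — recompression up to σ'_p, then virgin compression beyond:
S_c = H/(1+e₀)·[C_r·log₁₀(σ'_p/σ'_0) + C_c·log₁₀(σ'_f/σ'_p)]
    = 2.7/2.07 × [0.063×log₁₀(147/130) + 0.18×log₁₀(200.5/147)]
    = 1.3043 × [0.0033626 + 0.024263] = 0.03603 m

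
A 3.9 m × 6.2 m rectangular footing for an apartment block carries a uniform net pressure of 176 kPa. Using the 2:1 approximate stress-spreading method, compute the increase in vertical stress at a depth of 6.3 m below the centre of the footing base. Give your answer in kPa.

Δσ_z ≈ 33.4 kPa

By the 2:1 method the load spreads at 1 horizontal : 2 vertical, so at depth z the loaded area has grown by z in each plan dimension:
Δσ = qBL/((B+z)(L+z)) = 176×3.9×6.2/((3.9+6.3)(6.2+6.3)) = 33.378 kPa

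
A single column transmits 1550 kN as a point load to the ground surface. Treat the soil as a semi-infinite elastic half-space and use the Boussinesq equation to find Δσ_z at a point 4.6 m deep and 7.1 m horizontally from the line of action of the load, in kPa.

Boussinesq vertical stress below a point load on an elastic half-space:
Δσ_z = 3P/(2πz²) · [1 + (r/z)²]^(−5/2)
r/z = 7.1/4.6 = 1.5435; [1+(r/z)²]^(−5/2) = 0.047529.
Δσ_z = 3×1550/(2π×4.6²) × 0.047529 = 34.975 × 0.047529 = 1.662 kPa

Δσ_z ≈ 1.66 kPa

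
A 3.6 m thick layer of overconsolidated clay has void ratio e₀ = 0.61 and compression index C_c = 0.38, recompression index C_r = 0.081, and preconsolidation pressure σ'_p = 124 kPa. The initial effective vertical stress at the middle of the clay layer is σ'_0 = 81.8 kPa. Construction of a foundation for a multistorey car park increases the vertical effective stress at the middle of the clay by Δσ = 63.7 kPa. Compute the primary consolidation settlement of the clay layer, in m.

S_c ≈ 0.0917 m

Final effective stress: σ'_f = 81.8 + 63.7 = 145.5 kPa.
σ'_f = 145.5 > σ'_p = 124 kPa, so the stress path crosses the preconsolidation pressure — recompression up to σ'_p, then virgin compression beyond:
S_c = H/(1+e₀)·[C_r·log₁₀(σ'_p/σ'_0) + C_c·log₁₀(σ'_f/σ'_p)]
    = 3.6/1.61 × [0.081×log₁₀(124/81.8) + 0.38×log₁₀(145.5/124)]
    = 2.236 × [0.014634 + 0.026388] = 0.09173 m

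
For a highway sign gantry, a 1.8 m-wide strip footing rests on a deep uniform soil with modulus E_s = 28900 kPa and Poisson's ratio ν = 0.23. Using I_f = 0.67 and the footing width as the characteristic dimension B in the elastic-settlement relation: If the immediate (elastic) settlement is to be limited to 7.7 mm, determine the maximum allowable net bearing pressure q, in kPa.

S_e = q·B·(1−ν²)/E_s · I_f  ⇒  q = S_e·E_s / (B·(1−ν²)·I_f).
q = 0.0077 × 28900 / (1.8 × 0.9471 × 0.67) = 194.8 kPa

q ≈ 195 kPa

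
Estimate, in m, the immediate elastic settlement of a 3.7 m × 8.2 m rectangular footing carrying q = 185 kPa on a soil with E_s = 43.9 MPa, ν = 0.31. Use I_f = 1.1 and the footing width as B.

Immediate (elastic) settlement: S_e = q·B·(1−ν²)/E_s · I_f.
E_s = 43.9 MPa = 43900 kPa.
S_e = 185 × 3.7 × (1 − 0.31²) / 43900 × 1.1
    = 185 × 3.7 × 0.9039 / 43900 × 1.1
    = 0.0155 m

S_e ≈ 0.0155 m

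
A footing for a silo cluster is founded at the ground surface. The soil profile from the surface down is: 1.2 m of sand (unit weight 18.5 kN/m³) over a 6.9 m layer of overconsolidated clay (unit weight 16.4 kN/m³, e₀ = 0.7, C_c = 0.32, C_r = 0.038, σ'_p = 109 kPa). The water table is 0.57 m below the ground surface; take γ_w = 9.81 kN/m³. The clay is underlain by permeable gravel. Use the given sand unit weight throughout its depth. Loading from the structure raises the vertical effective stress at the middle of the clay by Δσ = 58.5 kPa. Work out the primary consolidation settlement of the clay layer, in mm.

Mid-depth of clay below the ground surface: z = 1.2 + 6.9/2 = 4.65 m.
Total vertical stress at mid-clay: σ_v = 18.5×1.2 + 16.4×3.45 = 78.78 kPa.
Pore pressure: u = 9.81×(4.65 − 0.57) = 40.025 kPa.
Initial effective stress: σ'_0 = σ_v − u = 78.78 − 40.025 = 38.755 kPa.
Final effective stress: σ'_f = 38.755 + 58.5 = 97.255 kPa.
σ'_f = 97.255 ≤ σ'_p = 109 kPa, so the clay remains overconsolidated and only the recompression index applies:
S_c = C_r·H/(1+e₀)·log₁₀(σ'_f/σ'_0) = 0.038×6.9/1.7×log₁₀(97.255/38.755)
    = 0.15423 × 0.39958 = 0.06163 m

S_c ≈ 61.6 mm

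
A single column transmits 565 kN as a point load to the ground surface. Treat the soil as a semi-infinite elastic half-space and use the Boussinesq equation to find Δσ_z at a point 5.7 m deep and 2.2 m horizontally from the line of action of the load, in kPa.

Boussinesq vertical stress below a point load on an elastic half-space:
Δσ_z = 3P/(2πz²) · [1 + (r/z)²]^(−5/2)
r/z = 2.2/5.7 = 0.38596; [1+(r/z)²]^(−5/2) = 0.70669.
Δσ_z = 3×565/(2π×5.7²) × 0.70669 = 8.3031 × 0.70669 = 5.868 kPa

Δσ_z ≈ 5.87 kPa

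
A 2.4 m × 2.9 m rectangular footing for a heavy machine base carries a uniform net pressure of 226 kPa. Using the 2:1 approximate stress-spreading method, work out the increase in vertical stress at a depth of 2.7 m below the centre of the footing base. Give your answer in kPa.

By the 2:1 method the load spreads at 1 horizontal : 2 vertical, so at depth z the loaded area has grown by z in each plan dimension:
Δσ = qBL/((B+z)(L+z)) = 226×2.4×2.9/((2.4+2.7)(2.9+2.7)) = 55.076 kPa

Δσ_z ≈ 55.1 kPa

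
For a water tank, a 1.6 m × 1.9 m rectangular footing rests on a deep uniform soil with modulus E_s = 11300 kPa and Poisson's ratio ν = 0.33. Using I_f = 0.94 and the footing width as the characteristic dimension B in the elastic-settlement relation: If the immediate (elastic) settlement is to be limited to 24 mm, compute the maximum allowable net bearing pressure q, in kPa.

q ≈ 202 kPa

S_e = q·B·(1−ν²)/E_s · I_f  ⇒  q = S_e·E_s / (B·(1−ν²)·I_f).
q = 0.024 × 11300 / (1.6 × 0.8911 × 0.94) = 202.4 kPa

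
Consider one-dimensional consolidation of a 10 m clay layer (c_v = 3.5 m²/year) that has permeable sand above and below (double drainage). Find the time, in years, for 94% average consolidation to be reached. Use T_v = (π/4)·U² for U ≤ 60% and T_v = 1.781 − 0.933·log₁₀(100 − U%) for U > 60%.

t ≈ 7.54 years

Drainage path length: H_d = H/2 = 5 m (double drainage).
U > 60%: T_v = 1.781 − 0.933·log₁₀(100 − 94) = 1.055.
t = T_v·H_d²/c_v = 1.055×5²/3.5 = 7.536 years.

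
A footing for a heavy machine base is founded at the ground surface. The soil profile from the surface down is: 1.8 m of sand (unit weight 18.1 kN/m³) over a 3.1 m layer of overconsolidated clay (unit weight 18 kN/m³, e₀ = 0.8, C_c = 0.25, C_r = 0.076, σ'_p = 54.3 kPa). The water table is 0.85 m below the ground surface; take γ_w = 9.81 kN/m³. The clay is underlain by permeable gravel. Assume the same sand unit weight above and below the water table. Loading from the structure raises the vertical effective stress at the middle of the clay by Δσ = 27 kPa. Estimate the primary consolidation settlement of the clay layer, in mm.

Mid-depth of clay below the ground surface: z = 1.8 + 3.1/2 = 3.35 m.
Total vertical stress at mid-clay: σ_v = 18.1×1.8 + 18×1.55 = 60.48 kPa.
Pore pressure: u = 9.81×(3.35 − 0.85) = 24.525 kPa.
Initial effective stress: σ'_0 = σ_v − u = 60.48 − 24.525 = 35.955 kPa.
Final effective stress: σ'_f = 35.955 + 27 = 62.955 kPa.
σ'_f = 62.955 > σ'_p = 54.3 kPa, so the stress path crosses the preconsolidation pressure — recompression up to σ'_p, then virgin compression beyond:
S_c = H/(1+e₀)·[C_r·log₁₀(σ'_p/σ'_0) + C_c·log₁₀(σ'_f/σ'_p)]
    = 3.1/1.8 × [0.076×log₁₀(54.3/35.955) + 0.25×log₁₀(62.955/54.3)]
    = 1.7222 × [0.013607 + 0.016058] = 0.05109 m

S_c ≈ 51.1 mm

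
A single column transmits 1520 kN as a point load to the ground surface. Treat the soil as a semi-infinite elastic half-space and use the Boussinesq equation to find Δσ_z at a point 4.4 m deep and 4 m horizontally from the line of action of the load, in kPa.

Δσ_z ≈ 8.31 kPa

Boussinesq vertical stress below a point load on an elastic half-space:
Δσ_z = 3P/(2πz²) · [1 + (r/z)²]^(−5/2)
r/z = 4/4.4 = 0.90909; [1+(r/z)²]^(−5/2) = 0.22181.
Δσ_z = 3×1520/(2π×4.4²) × 0.22181 = 37.487 × 0.22181 = 8.315 kPa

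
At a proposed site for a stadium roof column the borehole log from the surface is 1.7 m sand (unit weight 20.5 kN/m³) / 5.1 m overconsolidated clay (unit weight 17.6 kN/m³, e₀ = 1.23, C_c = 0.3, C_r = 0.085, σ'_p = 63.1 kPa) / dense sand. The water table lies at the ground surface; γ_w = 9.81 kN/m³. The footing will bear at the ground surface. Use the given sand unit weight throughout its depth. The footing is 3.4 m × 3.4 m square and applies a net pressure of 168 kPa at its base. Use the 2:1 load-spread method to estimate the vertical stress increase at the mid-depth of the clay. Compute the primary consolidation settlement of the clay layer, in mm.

S_c ≈ 78.8 mm

Mid-depth of clay below the ground surface: z = 1.7 + 5.1/2 = 4.25 m.
Total vertical stress at mid-clay: σ_v = 20.5×1.7 + 17.6×2.55 = 79.73 kPa.
Pore pressure: u = 9.81×(4.25 − 0) = 41.693 kPa.
Initial effective stress: σ'_0 = σ_v − u = 79.73 − 41.693 = 38.037 kPa.
Stress increase at mid-clay by the 2:1 spreading method:
Δσ = qBL/((B+z)(L+z)) = 168×3.4×3.4/((3.4+4.25)(3.4+4.25)) = 33.185 kPa
Final effective stress: σ'_f = 38.037 + 33.185 = 71.222 kPa.
σ'_f = 71.222 > σ'_p = 63.1 kPa, so the stress path crosses the preconsolidation pressure — recompression up to σ'_p, then virgin compression beyond:
S_c = H/(1+e₀)·[C_r·log₁₀(σ'_p/σ'_0) + C_c·log₁₀(σ'_f/σ'_p)]
    = 5.1/2.23 × [0.085×log₁₀(63.1/38.037) + 0.3×log₁₀(71.222/63.1)]
    = 2.287 × [0.018685 + 0.015775] = 0.07881 m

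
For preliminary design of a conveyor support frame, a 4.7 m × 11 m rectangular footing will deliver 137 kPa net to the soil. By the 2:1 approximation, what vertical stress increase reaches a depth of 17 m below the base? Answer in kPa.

By the 2:1 method the load spreads at 1 horizontal : 2 vertical, so at depth z the loaded area has grown by z in each plan dimension:
Δσ = qBL/((B+z)(L+z)) = 137×4.7×11/((4.7+17)(11+17)) = 11.657 kPa

Δσ_z ≈ 11.7 kPa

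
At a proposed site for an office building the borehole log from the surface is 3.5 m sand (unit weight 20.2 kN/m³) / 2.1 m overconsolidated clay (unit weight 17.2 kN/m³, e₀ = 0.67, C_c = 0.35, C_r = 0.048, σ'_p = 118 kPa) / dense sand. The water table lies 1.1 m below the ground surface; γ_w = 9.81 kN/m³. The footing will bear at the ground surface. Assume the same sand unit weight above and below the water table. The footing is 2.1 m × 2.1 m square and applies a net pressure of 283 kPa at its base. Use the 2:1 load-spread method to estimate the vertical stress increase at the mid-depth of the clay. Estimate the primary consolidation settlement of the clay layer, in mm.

S_c ≈ 10.9 mm

Mid-depth of clay below the ground surface: z = 3.5 + 2.1/2 = 4.55 m.
Total vertical stress at mid-clay: σ_v = 20.2×3.5 + 17.2×1.05 = 88.76 kPa.
Pore pressure: u = 9.81×(4.55 − 1.1) = 33.845 kPa.
Initial effective stress: σ'_0 = σ_v − u = 88.76 − 33.845 = 54.915 kPa.
Stress increase at mid-clay by the 2:1 spreading method:
Δσ = qBL/((B+z)(L+z)) = 283×2.1×2.1/((2.1+4.55)(2.1+4.55)) = 28.222 kPa
Final effective stress: σ'_f = 54.915 + 28.222 = 83.137 kPa.
σ'_f = 83.137 ≤ σ'_p = 118 kPa, so the clay remains overconsolidated and only the recompression index applies:
S_c = C_r·H/(1+e₀)·log₁₀(σ'_f/σ'_0) = 0.048×2.1/1.67×log₁₀(83.137/54.915)
    = 0.06036 × 0.1801 = 0.01087 m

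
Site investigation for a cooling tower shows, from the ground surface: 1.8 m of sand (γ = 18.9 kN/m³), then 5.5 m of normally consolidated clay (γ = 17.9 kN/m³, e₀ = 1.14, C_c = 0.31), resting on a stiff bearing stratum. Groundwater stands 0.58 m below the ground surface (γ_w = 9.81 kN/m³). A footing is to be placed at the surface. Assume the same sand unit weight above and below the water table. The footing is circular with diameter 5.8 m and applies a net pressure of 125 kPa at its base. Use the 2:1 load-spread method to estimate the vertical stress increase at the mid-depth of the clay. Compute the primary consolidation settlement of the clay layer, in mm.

Mid-depth of clay below the ground surface: z = 1.8 + 5.5/2 = 4.55 m.
Total vertical stress at mid-clay: σ_v = 18.9×1.8 + 17.9×2.75 = 83.245 kPa.
Pore pressure: u = 9.81×(4.55 − 0.58) = 38.946 kPa.
Initial effective stress: σ'_0 = σ_v − u = 83.245 − 38.946 = 44.299 kPa.
Stress increase at mid-clay by the 2:1 spreading method:
Δσ ≈ qD²/(D+z)² = 125×5.8²/(5.8+4.55)² = 39.254 kPa
Final effective stress: σ'_f = σ'_0 + Δσ = 44.299 + 39.254 = 83.553 kPa.
Normally consolidated clay, so the full stress increment lies on the virgin compression line:
S_c = C_c·H/(1+e₀)·log₁₀(σ'_f/σ'_0) = 0.31×5.5/(1+1.14)×log₁₀(83.553/44.299)
    = 0.79673 × 0.27557 = 0.2196 m

S_c ≈ 220 mm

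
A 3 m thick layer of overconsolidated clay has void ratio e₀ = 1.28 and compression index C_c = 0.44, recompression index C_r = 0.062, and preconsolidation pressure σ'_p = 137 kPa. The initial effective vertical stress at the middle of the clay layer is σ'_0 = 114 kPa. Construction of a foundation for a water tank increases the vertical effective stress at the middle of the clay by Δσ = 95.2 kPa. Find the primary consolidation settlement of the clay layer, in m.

S_c ≈ 0.113 m

Final effective stress: σ'_f = 114 + 95.2 = 209.2 kPa.
σ'_f = 209.2 > σ'_p = 137 kPa, so the stress path crosses the preconsolidation pressure — recompression up to σ'_p, then virgin compression beyond:
S_c = H/(1+e₀)·[C_r·log₁₀(σ'_p/σ'_0) + C_c·log₁₀(σ'_f/σ'_p)]
    = 3/2.28 × [0.062×log₁₀(137/114) + 0.44×log₁₀(209.2/137)]
    = 1.3158 × [0.0049486 + 0.08089] = 0.1129 m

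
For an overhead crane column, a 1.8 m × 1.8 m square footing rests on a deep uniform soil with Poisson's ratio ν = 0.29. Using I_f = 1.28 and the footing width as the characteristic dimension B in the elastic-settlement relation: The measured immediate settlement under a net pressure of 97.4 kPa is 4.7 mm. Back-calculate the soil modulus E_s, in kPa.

S_e = q·B·(1−ν²)/E_s · I_f  ⇒  E_s = q·B·(1−ν²)·I_f / S_e.
E_s = 97.4 × 1.8 × 0.9159 × 1.28 / 0.0047 = 43730 kPa

E_s ≈ 43700 kPa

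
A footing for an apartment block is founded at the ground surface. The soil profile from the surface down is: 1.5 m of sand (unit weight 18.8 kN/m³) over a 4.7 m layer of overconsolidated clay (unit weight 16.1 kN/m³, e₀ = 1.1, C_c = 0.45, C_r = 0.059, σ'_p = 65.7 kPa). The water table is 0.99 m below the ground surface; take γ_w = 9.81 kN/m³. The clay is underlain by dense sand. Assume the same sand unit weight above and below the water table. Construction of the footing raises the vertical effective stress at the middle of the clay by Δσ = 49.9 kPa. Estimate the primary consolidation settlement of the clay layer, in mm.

Mid-depth of clay below the ground surface: z = 1.5 + 4.7/2 = 3.85 m.
Total vertical stress at mid-clay: σ_v = 18.8×1.5 + 16.1×2.35 = 66.035 kPa.
Pore pressure: u = 9.81×(3.85 − 0.99) = 28.057 kPa.
Initial effective stress: σ'_0 = σ_v − u = 66.035 − 28.057 = 37.978 kPa.
Final effective stress: σ'_f = 37.978 + 49.9 = 87.878 kPa.
σ'_f = 87.878 > σ'_p = 65.7 kPa, so the stress path crosses the preconsolidation pressure — recompression up to σ'_p, then virgin compression beyond:
S_c = H/(1+e₀)·[C_r·log₁₀(σ'_p/σ'_0) + C_c·log₁₀(σ'_f/σ'_p)]
    = 4.7/2.1 × [0.059×log₁₀(65.7/37.978) + 0.45×log₁₀(87.878/65.7)]
    = 2.2381 × [0.014044 + 0.056842] = 0.1586 m

S_c ≈ 159 mm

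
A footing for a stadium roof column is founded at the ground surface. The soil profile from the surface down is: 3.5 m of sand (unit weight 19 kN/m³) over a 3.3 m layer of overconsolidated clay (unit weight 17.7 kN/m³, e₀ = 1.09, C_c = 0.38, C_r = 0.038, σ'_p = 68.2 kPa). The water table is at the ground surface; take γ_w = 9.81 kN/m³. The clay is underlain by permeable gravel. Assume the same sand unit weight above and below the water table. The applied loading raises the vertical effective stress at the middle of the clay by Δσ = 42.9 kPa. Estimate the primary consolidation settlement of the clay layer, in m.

S_c ≈ 0.0774 m

Mid-depth of clay below the ground surface: z = 3.5 + 3.3/2 = 5.15 m.
Total vertical stress at mid-clay: σ_v = 19×3.5 + 17.7×1.65 = 95.705 kPa.
Pore pressure: u = 9.81×(5.15 − 0) = 50.522 kPa.
Initial effective stress: σ'_0 = σ_v − u = 95.705 − 50.522 = 45.183 kPa.
Final effective stress: σ'_f = 45.183 + 42.9 = 88.083 kPa.
σ'_f = 88.083 > σ'_p = 68.2 kPa, so the stress path crosses the preconsolidation pressure — recompression up to σ'_p, then virgin compression beyond:
S_c = H/(1+e₀)·[C_r·log₁₀(σ'_p/σ'_0) + C_c·log₁₀(σ'_f/σ'_p)]
    = 3.3/2.09 × [0.038×log₁₀(68.2/45.183) + 0.38×log₁₀(88.083/68.2)]
    = 1.5789 × [0.0067948 + 0.042221] = 0.07739 m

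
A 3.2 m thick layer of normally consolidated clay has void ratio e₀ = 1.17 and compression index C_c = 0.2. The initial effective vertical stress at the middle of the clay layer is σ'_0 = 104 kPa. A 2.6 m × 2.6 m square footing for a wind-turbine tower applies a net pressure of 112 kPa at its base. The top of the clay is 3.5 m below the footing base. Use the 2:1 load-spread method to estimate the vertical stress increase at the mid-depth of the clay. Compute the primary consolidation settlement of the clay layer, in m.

S_c ≈ 0.0148 m

Mid-depth of clay below the footing base: z = 3.5 + 3.2/2 = 5.1 m.
Stress increase at mid-clay by the 2:1 spreading method:
Δσ = qBL/((B+z)(L+z)) = 112×2.6×2.6/((2.6+5.1)(2.6+5.1)) = 12.77 kPa
Final effective stress: σ'_f = σ'_0 + Δσ = 104 + 12.77 = 116.77 kPa.
Normally consolidated clay, so the full stress increment lies on the virgin compression line:
S_c = C_c·H/(1+e₀)·log₁₀(σ'_f/σ'_0) = 0.2×3.2/(1+1.17)×log₁₀(116.77/104)
    = 0.29493 × 0.050298 = 0.01483 m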